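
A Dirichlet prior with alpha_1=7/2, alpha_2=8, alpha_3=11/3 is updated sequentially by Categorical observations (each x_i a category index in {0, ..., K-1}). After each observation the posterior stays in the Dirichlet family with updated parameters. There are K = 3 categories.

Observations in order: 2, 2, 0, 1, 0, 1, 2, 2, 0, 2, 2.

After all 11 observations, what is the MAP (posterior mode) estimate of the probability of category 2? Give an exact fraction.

obs 1: x=2 → posterior Dirichlet(7/2, 8, 14/3)
obs 2: x=2 → posterior Dirichlet(7/2, 8, 17/3)
obs 3: x=0 → posterior Dirichlet(9/2, 8, 17/3)
obs 4: x=1 → posterior Dirichlet(9/2, 9, 17/3)
obs 5: x=0 → posterior Dirichlet(11/2, 9, 17/3)
obs 6: x=1 → posterior Dirichlet(11/2, 10, 17/3)
obs 7: x=2 → posterior Dirichlet(11/2, 10, 20/3)
obs 8: x=2 → posterior Dirichlet(11/2, 10, 23/3)
obs 9: x=0 → posterior Dirichlet(13/2, 10, 23/3)
obs 10: x=2 → posterior Dirichlet(13/2, 10, 26/3)
obs 11: x=2 → posterior Dirichlet(13/2, 10, 29/3)

52/139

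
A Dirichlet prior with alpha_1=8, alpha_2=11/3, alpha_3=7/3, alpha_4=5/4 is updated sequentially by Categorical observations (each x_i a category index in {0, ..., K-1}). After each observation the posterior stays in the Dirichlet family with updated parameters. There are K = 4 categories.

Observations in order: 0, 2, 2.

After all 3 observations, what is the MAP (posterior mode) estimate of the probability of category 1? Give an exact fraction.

obs 1: x=0 → posterior Dirichlet(9, 11/3, 7/3, 5/4)
obs 2: x=2 → posterior Dirichlet(9, 11/3, 10/3, 5/4)
obs 3: x=2 → posterior Dirichlet(9, 11/3, 13/3, 5/4)

32/171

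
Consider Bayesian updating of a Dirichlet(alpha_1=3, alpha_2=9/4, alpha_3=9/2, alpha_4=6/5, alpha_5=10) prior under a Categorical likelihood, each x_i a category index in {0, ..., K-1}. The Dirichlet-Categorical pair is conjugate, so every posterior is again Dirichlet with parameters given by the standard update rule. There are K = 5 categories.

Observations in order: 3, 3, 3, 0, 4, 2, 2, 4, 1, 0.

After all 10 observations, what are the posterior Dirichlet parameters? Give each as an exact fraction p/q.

alpha_1=5, alpha_2=13/4, alpha_3=13/2, alpha_4=21/5, alpha_5=12

obs 1: x=3 → posterior Dirichlet(3, 9/4, 9/2, 11/5, 10)
obs 2: x=3 → posterior Dirichlet(3, 9/4, 9/2, 16/5, 10)
obs 3: x=3 → posterior Dirichlet(3, 9/4, 9/2, 21/5, 10)
obs 4: x=0 → posterior Dirichlet(4, 9/4, 9/2, 21/5, 10)
obs 5: x=4 → posterior Dirichlet(4, 9/4, 9/2, 21/5, 11)
obs 6: x=2 → posterior Dirichlet(4, 9/4, 11/2, 21/5, 11)
obs 7: x=2 → posterior Dirichlet(4, 9/4, 13/2, 21/5, 11)
obs 8: x=4 → posterior Dirichlet(4, 9/4, 13/2, 21/5, 12)
obs 9: x=1 → posterior Dirichlet(4, 13/4, 13/2, 21/5, 12)
obs 10: x=0 → posterior Dirichlet(5, 13/4, 13/2, 21/5, 12)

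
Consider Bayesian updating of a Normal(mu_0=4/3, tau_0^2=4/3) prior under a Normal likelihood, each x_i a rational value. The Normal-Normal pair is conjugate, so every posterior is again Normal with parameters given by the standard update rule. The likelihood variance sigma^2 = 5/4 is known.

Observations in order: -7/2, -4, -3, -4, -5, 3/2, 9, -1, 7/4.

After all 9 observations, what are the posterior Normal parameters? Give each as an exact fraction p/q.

obs 1: x=-7/2 → posterior Normal(-36/31, 20/31)
obs 2: x=-4 → posterior Normal(-100/47, 20/47)
obs 3: x=-3 → posterior Normal(-148/63, 20/63)
obs 4: x=-4 → posterior Normal(-212/79, 20/79)
obs 5: x=-5 → posterior Normal(-292/95, 4/19)
obs 6: x=3/2 → posterior Normal(-268/111, 20/111)
obs 7: x=9 → posterior Normal(-124/127, 20/127)
obs 8: x=-1 → posterior Normal(-140/143, 20/143)
obs 9: x=7/4 → posterior Normal(-112/159, 20/159)

mu_0=-112/159, tau_0^2=20/159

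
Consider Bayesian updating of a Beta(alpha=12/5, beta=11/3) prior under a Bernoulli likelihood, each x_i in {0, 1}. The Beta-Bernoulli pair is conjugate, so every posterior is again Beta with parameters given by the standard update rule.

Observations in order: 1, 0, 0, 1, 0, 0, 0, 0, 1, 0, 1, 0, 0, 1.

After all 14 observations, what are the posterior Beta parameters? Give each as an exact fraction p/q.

obs 1: x=1 → posterior Beta(17/5, 11/3)
obs 2: x=0 → posterior Beta(17/5, 14/3)
obs 3: x=0 → posterior Beta(17/5, 17/3)
obs 4: x=1 → posterior Beta(22/5, 17/3)
obs 5: x=0 → posterior Beta(22/5, 20/3)
obs 6: x=0 → posterior Beta(22/5, 23/3)
obs 7: x=0 → posterior Beta(22/5, 26/3)
obs 8: x=0 → posterior Beta(22/5, 29/3)
obs 9: x=1 → posterior Beta(27/5, 29/3)
obs 10: x=0 → posterior Beta(27/5, 32/3)
obs 11: x=1 → posterior Beta(32/5, 32/3)
obs 12: x=0 → posterior Beta(32/5, 35/3)
obs 13: x=0 → posterior Beta(32/5, 38/3)
obs 14: x=1 → posterior Beta(37/5, 38/3)

alpha=37/5, beta=38/3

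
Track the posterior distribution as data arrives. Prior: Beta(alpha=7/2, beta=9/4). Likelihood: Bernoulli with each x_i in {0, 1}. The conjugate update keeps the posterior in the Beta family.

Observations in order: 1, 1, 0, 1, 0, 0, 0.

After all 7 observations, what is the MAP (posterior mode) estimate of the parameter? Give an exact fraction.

obs 1: x=1 → posterior Beta(9/2, 9/4)
obs 2: x=1 → posterior Beta(11/2, 9/4)
obs 3: x=0 → posterior Beta(11/2, 13/4)
obs 4: x=1 → posterior Beta(13/2, 13/4)
obs 5: x=0 → posterior Beta(13/2, 17/4)
obs 6: x=0 → posterior Beta(13/2, 21/4)
obs 7: x=0 → posterior Beta(13/2, 25/4)

22/43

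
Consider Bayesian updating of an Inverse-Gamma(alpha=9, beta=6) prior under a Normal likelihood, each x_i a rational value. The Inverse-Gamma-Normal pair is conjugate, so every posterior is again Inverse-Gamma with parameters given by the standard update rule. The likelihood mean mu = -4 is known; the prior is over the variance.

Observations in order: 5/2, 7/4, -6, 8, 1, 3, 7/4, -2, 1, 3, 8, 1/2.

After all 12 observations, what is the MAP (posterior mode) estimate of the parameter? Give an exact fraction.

4677/256

obs 1: x=5/2 → posterior Inverse-Gamma(19/2, 217/8)
obs 2: x=7/4 → posterior Inverse-Gamma(10, 1397/32)
obs 3: x=-6 → posterior Inverse-Gamma(21/2, 1461/32)
obs 4: x=8 → posterior Inverse-Gamma(11, 3765/32)
obs 5: x=1 → posterior Inverse-Gamma(23/2, 4165/32)
obs 6: x=3 → posterior Inverse-Gamma(12, 4949/32)
obs 7: x=7/4 → posterior Inverse-Gamma(25/2, 2739/16)
obs 8: x=-2 → posterior Inverse-Gamma(13, 2771/16)
obs 9: x=1 → posterior Inverse-Gamma(27/2, 2971/16)
obs 10: x=3 → posterior Inverse-Gamma(14, 3363/16)
obs 11: x=8 → posterior Inverse-Gamma(29/2, 4515/16)
obs 12: x=1/2 → posterior Inverse-Gamma(15, 4677/16)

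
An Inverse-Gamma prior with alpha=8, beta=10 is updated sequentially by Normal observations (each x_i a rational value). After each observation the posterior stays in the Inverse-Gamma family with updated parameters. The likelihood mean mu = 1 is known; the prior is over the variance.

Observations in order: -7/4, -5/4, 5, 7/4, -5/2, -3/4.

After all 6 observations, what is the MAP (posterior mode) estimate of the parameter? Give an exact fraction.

43/16

obs 1: x=-7/4 → posterior Inverse-Gamma(17/2, 441/32)
obs 2: x=-5/4 → posterior Inverse-Gamma(9, 261/16)
obs 3: x=5 → posterior Inverse-Gamma(19/2, 389/16)
obs 4: x=7/4 → posterior Inverse-Gamma(10, 787/32)
obs 5: x=-5/2 → posterior Inverse-Gamma(21/2, 983/32)
obs 6: x=-3/4 → posterior Inverse-Gamma(11, 129/4)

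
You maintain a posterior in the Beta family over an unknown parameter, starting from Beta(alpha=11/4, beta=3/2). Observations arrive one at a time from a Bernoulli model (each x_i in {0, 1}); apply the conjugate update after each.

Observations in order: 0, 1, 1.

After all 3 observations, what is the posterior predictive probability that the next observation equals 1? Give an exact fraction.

obs 1: x=0 → posterior Beta(11/4, 5/2)
obs 2: x=1 → posterior Beta(15/4, 5/2)
obs 3: x=1 → posterior Beta(19/4, 5/2)

19/29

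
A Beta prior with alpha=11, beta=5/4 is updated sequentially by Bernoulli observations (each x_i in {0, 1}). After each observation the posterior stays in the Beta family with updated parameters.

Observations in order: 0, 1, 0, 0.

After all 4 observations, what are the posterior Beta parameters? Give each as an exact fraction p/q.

alpha=12, beta=17/4

obs 1: x=0 → posterior Beta(11, 9/4)
obs 2: x=1 → posterior Beta(12, 9/4)
obs 3: x=0 → posterior Beta(12, 13/4)
obs 4: x=0 → posterior Beta(12, 17/4)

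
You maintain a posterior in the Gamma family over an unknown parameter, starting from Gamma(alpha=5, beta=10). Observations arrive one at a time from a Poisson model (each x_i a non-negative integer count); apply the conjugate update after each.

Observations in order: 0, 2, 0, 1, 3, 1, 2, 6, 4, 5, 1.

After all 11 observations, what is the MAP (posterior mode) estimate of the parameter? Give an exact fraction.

obs 1: x=0 → posterior Gamma(5, 11)
obs 2: x=2 → posterior Gamma(7, 12)
obs 3: x=0 → posterior Gamma(7, 13)
obs 4: x=1 → posterior Gamma(8, 14)
obs 5: x=3 → posterior Gamma(11, 15)
obs 6: x=1 → posterior Gamma(12, 16)
obs 7: x=2 → posterior Gamma(14, 17)
obs 8: x=6 → posterior Gamma(20, 18)
obs 9: x=4 → posterior Gamma(24, 19)
obs 10: x=5 → posterior Gamma(29, 20)
obs 11: x=1 → posterior Gamma(30, 21)

29/21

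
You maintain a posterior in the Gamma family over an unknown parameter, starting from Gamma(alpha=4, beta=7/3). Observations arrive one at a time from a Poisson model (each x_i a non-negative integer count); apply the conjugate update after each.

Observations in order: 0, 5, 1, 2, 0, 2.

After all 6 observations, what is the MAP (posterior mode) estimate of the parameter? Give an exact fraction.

obs 1: x=0 → posterior Gamma(4, 10/3)
obs 2: x=5 → posterior Gamma(9, 13/3)
obs 3: x=1 → posterior Gamma(10, 16/3)
obs 4: x=2 → posterior Gamma(12, 19/3)
obs 5: x=0 → posterior Gamma(12, 22/3)
obs 6: x=2 → posterior Gamma(14, 25/3)

39/25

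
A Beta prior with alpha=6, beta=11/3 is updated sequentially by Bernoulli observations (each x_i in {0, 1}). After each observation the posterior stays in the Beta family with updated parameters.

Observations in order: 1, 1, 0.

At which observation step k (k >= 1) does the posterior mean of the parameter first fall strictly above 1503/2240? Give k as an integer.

k = 2

obs 1: x=1 → posterior Beta(7, 11/3)
obs 2: x=1 → posterior Beta(8, 11/3)
obs 3: x=0 → posterior Beta(8, 14/3)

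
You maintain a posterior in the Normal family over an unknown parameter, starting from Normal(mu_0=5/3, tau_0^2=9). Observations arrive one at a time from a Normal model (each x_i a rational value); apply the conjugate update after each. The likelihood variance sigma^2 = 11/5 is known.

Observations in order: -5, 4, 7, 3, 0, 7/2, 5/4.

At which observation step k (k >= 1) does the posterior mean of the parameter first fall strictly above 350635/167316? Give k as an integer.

k = 4

obs 1: x=-5 → posterior Normal(-155/42, 99/56)
obs 2: x=4 → posterior Normal(-80/303, 99/101)
obs 3: x=7 → posterior Normal(865/438, 99/146)
obs 4: x=3 → posterior Normal(1270/573, 99/191)
obs 5: x=0 → posterior Normal(635/354, 99/236)
obs 6: x=7/2 → posterior Normal(3485/1686, 99/281)
obs 7: x=5/4 → posterior Normal(7645/3912, 99/326)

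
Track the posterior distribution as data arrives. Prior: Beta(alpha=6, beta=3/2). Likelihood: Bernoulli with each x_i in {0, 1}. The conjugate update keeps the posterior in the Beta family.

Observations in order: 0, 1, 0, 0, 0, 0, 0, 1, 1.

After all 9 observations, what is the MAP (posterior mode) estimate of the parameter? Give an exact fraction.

16/29

obs 1: x=0 → posterior Beta(6, 5/2)
obs 2: x=1 → posterior Beta(7, 5/2)
obs 3: x=0 → posterior Beta(7, 7/2)
obs 4: x=0 → posterior Beta(7, 9/2)
obs 5: x=0 → posterior Beta(7, 11/2)
obs 6: x=0 → posterior Beta(7, 13/2)
obs 7: x=0 → posterior Beta(7, 15/2)
obs 8: x=1 → posterior Beta(8, 15/2)
obs 9: x=1 → posterior Beta(9, 15/2)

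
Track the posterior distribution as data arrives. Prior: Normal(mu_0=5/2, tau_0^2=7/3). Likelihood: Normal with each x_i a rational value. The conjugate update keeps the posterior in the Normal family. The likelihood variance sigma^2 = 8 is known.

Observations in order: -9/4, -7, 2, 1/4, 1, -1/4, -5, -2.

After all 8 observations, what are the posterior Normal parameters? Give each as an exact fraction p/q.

obs 1: x=-9/4 → posterior Normal(177/124, 56/31)
obs 2: x=-7 → posterior Normal(-1/8, 28/19)
obs 3: x=2 → posterior Normal(37/180, 56/45)
obs 4: x=1/4 → posterior Normal(11/52, 14/13)
obs 5: x=1 → posterior Normal(18/59, 56/59)
obs 6: x=-1/4 → posterior Normal(65/264, 28/33)
obs 7: x=-5 → posterior Normal(-75/292, 56/73)
obs 8: x=-2 → posterior Normal(-131/320, 7/10)

mu_0=-131/320, tau_0^2=7/10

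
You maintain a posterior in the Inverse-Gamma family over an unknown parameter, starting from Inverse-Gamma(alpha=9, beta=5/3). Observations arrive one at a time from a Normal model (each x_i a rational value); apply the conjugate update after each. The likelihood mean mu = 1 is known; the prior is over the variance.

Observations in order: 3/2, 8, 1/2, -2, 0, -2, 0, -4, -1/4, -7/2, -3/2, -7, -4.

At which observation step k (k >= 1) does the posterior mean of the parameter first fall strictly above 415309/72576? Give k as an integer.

k = 12

obs 1: x=3/2 → posterior Inverse-Gamma(19/2, 43/24)
obs 2: x=8 → posterior Inverse-Gamma(10, 631/24)
obs 3: x=1/2 → posterior Inverse-Gamma(21/2, 317/12)
obs 4: x=-2 → posterior Inverse-Gamma(11, 371/12)
obs 5: x=0 → posterior Inverse-Gamma(23/2, 377/12)
obs 6: x=-2 → posterior Inverse-Gamma(12, 431/12)
obs 7: x=0 → posterior Inverse-Gamma(25/2, 437/12)
obs 8: x=-4 → posterior Inverse-Gamma(13, 587/12)
obs 9: x=-1/4 → posterior Inverse-Gamma(27/2, 4771/96)
obs 10: x=-7/2 → posterior Inverse-Gamma(14, 5743/96)
obs 11: x=-3/2 → posterior Inverse-Gamma(29/2, 6043/96)
obs 12: x=-7 → posterior Inverse-Gamma(15, 9115/96)
obs 13: x=-4 → posterior Inverse-Gamma(31/2, 10315/96)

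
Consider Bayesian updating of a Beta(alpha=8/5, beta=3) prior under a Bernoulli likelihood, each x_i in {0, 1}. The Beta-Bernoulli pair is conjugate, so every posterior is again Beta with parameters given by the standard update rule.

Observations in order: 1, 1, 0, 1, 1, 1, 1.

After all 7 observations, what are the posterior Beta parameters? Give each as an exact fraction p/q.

alpha=38/5, beta=4

obs 1: x=1 → posterior Beta(13/5, 3)
obs 2: x=1 → posterior Beta(18/5, 3)
obs 3: x=0 → posterior Beta(18/5, 4)
obs 4: x=1 → posterior Beta(23/5, 4)
obs 5: x=1 → posterior Beta(28/5, 4)
obs 6: x=1 → posterior Beta(33/5, 4)
obs 7: x=1 → posterior Beta(38/5, 4)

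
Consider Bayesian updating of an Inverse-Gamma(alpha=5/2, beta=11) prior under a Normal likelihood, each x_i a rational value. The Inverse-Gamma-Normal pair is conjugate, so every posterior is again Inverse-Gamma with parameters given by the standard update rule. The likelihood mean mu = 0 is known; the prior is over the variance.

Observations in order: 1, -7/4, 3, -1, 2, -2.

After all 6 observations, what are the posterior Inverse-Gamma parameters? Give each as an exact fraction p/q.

alpha=11/2, beta=705/32

obs 1: x=1 → posterior Inverse-Gamma(3, 23/2)
obs 2: x=-7/4 → posterior Inverse-Gamma(7/2, 417/32)
obs 3: x=3 → posterior Inverse-Gamma(4, 561/32)
obs 4: x=-1 → posterior Inverse-Gamma(9/2, 577/32)
obs 5: x=2 → posterior Inverse-Gamma(5, 641/32)
obs 6: x=-2 → posterior Inverse-Gamma(11/2, 705/32)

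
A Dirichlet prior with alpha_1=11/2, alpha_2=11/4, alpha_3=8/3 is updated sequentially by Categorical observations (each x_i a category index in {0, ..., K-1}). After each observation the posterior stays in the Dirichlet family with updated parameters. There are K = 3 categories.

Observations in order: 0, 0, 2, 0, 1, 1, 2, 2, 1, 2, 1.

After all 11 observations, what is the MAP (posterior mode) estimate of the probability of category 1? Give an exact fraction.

69/227

obs 1: x=0 → posterior Dirichlet(13/2, 11/4, 8/3)
obs 2: x=0 → posterior Dirichlet(15/2, 11/4, 8/3)
obs 3: x=2 → posterior Dirichlet(15/2, 11/4, 11/3)
obs 4: x=0 → posterior Dirichlet(17/2, 11/4, 11/3)
obs 5: x=1 → posterior Dirichlet(17/2, 15/4, 11/3)
obs 6: x=1 → posterior Dirichlet(17/2, 19/4, 11/3)
obs 7: x=2 → posterior Dirichlet(17/2, 19/4, 14/3)
obs 8: x=2 → posterior Dirichlet(17/2, 19/4, 17/3)
obs 9: x=1 → posterior Dirichlet(17/2, 23/4, 17/3)
obs 10: x=2 → posterior Dirichlet(17/2, 23/4, 20/3)
obs 11: x=1 → posterior Dirichlet(17/2, 27/4, 20/3)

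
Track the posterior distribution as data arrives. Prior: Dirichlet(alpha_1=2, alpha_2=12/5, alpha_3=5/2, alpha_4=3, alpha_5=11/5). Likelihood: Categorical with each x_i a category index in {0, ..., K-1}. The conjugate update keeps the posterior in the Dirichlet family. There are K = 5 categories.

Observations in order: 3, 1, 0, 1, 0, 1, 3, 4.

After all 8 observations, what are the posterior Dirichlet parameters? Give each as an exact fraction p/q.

alpha_1=4, alpha_2=27/5, alpha_3=5/2, alpha_4=5, alpha_5=16/5

obs 1: x=3 → posterior Dirichlet(2, 12/5, 5/2, 4, 11/5)
obs 2: x=1 → posterior Dirichlet(2, 17/5, 5/2, 4, 11/5)
obs 3: x=0 → posterior Dirichlet(3, 17/5, 5/2, 4, 11/5)
obs 4: x=1 → posterior Dirichlet(3, 22/5, 5/2, 4, 11/5)
obs 5: x=0 → posterior Dirichlet(4, 22/5, 5/2, 4, 11/5)
obs 6: x=1 → posterior Dirichlet(4, 27/5, 5/2, 4, 11/5)
obs 7: x=3 → posterior Dirichlet(4, 27/5, 5/2, 5, 11/5)
obs 8: x=4 → posterior Dirichlet(4, 27/5, 5/2, 5, 16/5)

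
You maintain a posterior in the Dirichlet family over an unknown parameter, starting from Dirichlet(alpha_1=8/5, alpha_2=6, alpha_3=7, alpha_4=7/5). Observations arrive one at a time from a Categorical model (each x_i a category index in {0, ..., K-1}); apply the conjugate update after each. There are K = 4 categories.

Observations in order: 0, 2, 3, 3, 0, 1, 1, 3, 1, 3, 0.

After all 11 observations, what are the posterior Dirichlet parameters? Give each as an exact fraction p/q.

alpha_1=23/5, alpha_2=9, alpha_3=8, alpha_4=27/5

obs 1: x=0 → posterior Dirichlet(13/5, 6, 7, 7/5)
obs 2: x=2 → posterior Dirichlet(13/5, 6, 8, 7/5)
obs 3: x=3 → posterior Dirichlet(13/5, 6, 8, 12/5)
obs 4: x=3 → posterior Dirichlet(13/5, 6, 8, 17/5)
obs 5: x=0 → posterior Dirichlet(18/5, 6, 8, 17/5)
obs 6: x=1 → posterior Dirichlet(18/5, 7, 8, 17/5)
obs 7: x=1 → posterior Dirichlet(18/5, 8, 8, 17/5)
obs 8: x=3 → posterior Dirichlet(18/5, 8, 8, 22/5)
obs 9: x=1 → posterior Dirichlet(18/5, 9, 8, 22/5)
obs 10: x=3 → posterior Dirichlet(18/5, 9, 8, 27/5)
obs 11: x=0 → posterior Dirichlet(23/5, 9, 8, 27/5)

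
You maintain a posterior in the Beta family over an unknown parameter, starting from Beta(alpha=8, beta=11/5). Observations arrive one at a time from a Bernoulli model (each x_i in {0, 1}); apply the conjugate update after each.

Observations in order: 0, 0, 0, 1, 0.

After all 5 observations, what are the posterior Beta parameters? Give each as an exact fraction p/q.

obs 1: x=0 → posterior Beta(8, 16/5)
obs 2: x=0 → posterior Beta(8, 21/5)
obs 3: x=0 → posterior Beta(8, 26/5)
obs 4: x=1 → posterior Beta(9, 26/5)
obs 5: x=0 → posterior Beta(9, 31/5)

alpha=9, beta=31/5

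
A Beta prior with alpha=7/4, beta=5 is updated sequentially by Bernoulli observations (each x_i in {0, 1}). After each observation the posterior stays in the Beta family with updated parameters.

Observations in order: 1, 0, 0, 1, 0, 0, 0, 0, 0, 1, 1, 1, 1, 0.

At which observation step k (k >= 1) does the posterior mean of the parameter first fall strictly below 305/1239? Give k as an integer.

obs 1: x=1 → posterior Beta(11/4, 5)
obs 2: x=0 → posterior Beta(11/4, 6)
obs 3: x=0 → posterior Beta(11/4, 7)
obs 4: x=1 → posterior Beta(15/4, 7)
obs 5: x=0 → posterior Beta(15/4, 8)
obs 6: x=0 → posterior Beta(15/4, 9)
obs 7: x=0 → posterior Beta(15/4, 10)
obs 8: x=0 → posterior Beta(15/4, 11)
obs 9: x=0 → posterior Beta(15/4, 12)
obs 10: x=1 → posterior Beta(19/4, 12)
obs 11: x=1 → posterior Beta(23/4, 12)
obs 12: x=1 → posterior Beta(27/4, 12)
obs 13: x=1 → posterior Beta(31/4, 12)
obs 14: x=0 → posterior Beta(31/4, 13)

k = 9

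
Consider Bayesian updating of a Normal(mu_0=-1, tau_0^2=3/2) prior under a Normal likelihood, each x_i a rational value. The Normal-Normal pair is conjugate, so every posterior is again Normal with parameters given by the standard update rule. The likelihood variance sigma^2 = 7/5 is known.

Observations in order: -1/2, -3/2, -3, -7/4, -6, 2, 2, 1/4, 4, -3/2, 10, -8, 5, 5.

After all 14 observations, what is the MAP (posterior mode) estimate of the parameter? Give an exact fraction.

19/56

obs 1: x=-1/2 → posterior Normal(-43/58, 21/29)
obs 2: x=-3/2 → posterior Normal(-1, 21/44)
obs 3: x=-3 → posterior Normal(-89/59, 21/59)
obs 4: x=-7/4 → posterior Normal(-461/296, 21/74)
obs 5: x=-6 → posterior Normal(-821/356, 21/89)
obs 6: x=2 → posterior Normal(-701/416, 21/104)
obs 7: x=2 → posterior Normal(-83/68, 3/17)
obs 8: x=1/4 → posterior Normal(-283/268, 21/134)
obs 9: x=4 → posterior Normal(-163/298, 21/149)
obs 10: x=-3/2 → posterior Normal(-26/41, 21/164)
obs 11: x=10 → posterior Normal(46/179, 21/179)
obs 12: x=-8 → posterior Normal(-37/97, 21/194)
obs 13: x=5 → posterior Normal(1/209, 21/209)
obs 14: x=5 → posterior Normal(19/56, 3/32)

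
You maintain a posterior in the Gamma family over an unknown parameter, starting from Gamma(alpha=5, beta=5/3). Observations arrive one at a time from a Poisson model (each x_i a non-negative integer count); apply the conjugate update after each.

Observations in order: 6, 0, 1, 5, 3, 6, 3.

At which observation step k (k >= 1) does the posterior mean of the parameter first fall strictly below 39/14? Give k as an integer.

obs 1: x=6 → posterior Gamma(11, 8/3)
obs 2: x=0 → posterior Gamma(11, 11/3)
obs 3: x=1 → posterior Gamma(12, 14/3)
obs 4: x=5 → posterior Gamma(17, 17/3)
obs 5: x=3 → posterior Gamma(20, 20/3)
obs 6: x=6 → posterior Gamma(26, 23/3)
obs 7: x=3 → posterior Gamma(29, 26/3)

k = 3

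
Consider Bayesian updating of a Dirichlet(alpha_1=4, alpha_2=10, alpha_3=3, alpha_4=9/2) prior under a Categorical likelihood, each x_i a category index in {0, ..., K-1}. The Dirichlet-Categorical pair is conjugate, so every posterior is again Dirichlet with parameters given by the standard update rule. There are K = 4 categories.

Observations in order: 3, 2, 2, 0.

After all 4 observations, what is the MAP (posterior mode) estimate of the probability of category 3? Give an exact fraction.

obs 1: x=3 → posterior Dirichlet(4, 10, 3, 11/2)
obs 2: x=2 → posterior Dirichlet(4, 10, 4, 11/2)
obs 3: x=2 → posterior Dirichlet(4, 10, 5, 11/2)
obs 4: x=0 → posterior Dirichlet(5, 10, 5, 11/2)

9/43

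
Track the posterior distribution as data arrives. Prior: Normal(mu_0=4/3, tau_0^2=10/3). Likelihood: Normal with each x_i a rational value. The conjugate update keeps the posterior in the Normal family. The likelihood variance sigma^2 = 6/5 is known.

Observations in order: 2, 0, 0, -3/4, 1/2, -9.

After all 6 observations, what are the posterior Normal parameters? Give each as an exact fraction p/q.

obs 1: x=2 → posterior Normal(31/17, 15/17)
obs 2: x=0 → posterior Normal(62/59, 30/59)
obs 3: x=0 → posterior Normal(31/42, 5/14)
obs 4: x=-3/4 → posterior Normal(173/436, 30/109)
obs 5: x=1/2 → posterior Normal(223/536, 15/67)
obs 6: x=-9 → posterior Normal(-677/636, 10/53)

mu_0=-677/636, tau_0^2=10/53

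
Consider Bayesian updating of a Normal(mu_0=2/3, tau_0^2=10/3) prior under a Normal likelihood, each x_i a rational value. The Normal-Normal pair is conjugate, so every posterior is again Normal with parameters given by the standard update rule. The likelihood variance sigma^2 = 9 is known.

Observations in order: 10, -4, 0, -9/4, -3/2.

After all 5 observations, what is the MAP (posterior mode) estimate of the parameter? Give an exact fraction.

81/154

obs 1: x=10 → posterior Normal(118/37, 90/37)
obs 2: x=-4 → posterior Normal(78/47, 90/47)
obs 3: x=0 → posterior Normal(26/19, 30/19)
obs 4: x=-9/4 → posterior Normal(111/134, 90/67)
obs 5: x=-3/2 → posterior Normal(81/154, 90/77)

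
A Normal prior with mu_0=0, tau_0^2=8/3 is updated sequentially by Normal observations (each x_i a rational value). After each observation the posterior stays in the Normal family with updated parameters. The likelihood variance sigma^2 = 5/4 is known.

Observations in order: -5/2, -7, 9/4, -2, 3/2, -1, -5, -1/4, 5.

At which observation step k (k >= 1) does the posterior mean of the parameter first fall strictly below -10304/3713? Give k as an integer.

k = 2

obs 1: x=-5/2 → posterior Normal(-80/47, 40/47)
obs 2: x=-7 → posterior Normal(-304/79, 40/79)
obs 3: x=9/4 → posterior Normal(-232/111, 40/111)
obs 4: x=-2 → posterior Normal(-296/143, 40/143)
obs 5: x=3/2 → posterior Normal(-248/175, 8/35)
obs 6: x=-1 → posterior Normal(-280/207, 40/207)
obs 7: x=-5 → posterior Normal(-440/239, 40/239)
obs 8: x=-1/4 → posterior Normal(-448/271, 40/271)
obs 9: x=5 → posterior Normal(-96/101, 40/303)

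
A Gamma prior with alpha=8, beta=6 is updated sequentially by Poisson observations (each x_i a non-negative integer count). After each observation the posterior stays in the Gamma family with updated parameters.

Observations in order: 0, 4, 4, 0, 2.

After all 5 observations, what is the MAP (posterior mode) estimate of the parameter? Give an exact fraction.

17/11

obs 1: x=0 → posterior Gamma(8, 7)
obs 2: x=4 → posterior Gamma(12, 8)
obs 3: x=4 → posterior Gamma(16, 9)
obs 4: x=0 → posterior Gamma(16, 10)
obs 5: x=2 → posterior Gamma(18, 11)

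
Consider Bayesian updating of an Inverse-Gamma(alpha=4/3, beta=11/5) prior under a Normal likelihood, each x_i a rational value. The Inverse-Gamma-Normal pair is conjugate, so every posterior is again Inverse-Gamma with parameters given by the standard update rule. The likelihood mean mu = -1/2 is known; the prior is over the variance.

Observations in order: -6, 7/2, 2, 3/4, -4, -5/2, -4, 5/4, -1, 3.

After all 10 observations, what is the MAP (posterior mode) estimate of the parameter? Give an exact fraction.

12303/1760

obs 1: x=-6 → posterior Inverse-Gamma(11/6, 693/40)
obs 2: x=7/2 → posterior Inverse-Gamma(7/3, 1013/40)
obs 3: x=2 → posterior Inverse-Gamma(17/6, 569/20)
obs 4: x=3/4 → posterior Inverse-Gamma(10/3, 4677/160)
obs 5: x=-4 → posterior Inverse-Gamma(23/6, 5657/160)
obs 6: x=-5/2 → posterior Inverse-Gamma(13/3, 5977/160)
obs 7: x=-4 → posterior Inverse-Gamma(29/6, 6957/160)
obs 8: x=5/4 → posterior Inverse-Gamma(16/3, 3601/80)
obs 9: x=-1 → posterior Inverse-Gamma(35/6, 3611/80)
obs 10: x=3 → posterior Inverse-Gamma(19/3, 4101/80)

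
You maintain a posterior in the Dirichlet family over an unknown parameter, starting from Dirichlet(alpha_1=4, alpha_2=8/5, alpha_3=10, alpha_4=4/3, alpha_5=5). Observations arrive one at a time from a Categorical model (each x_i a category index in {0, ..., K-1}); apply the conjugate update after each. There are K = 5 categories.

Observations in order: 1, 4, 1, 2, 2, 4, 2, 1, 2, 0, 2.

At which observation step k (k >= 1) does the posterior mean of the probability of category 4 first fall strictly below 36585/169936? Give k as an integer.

k = 11

obs 1: x=1 → posterior Dirichlet(4, 13/5, 10, 4/3, 5)
obs 2: x=4 → posterior Dirichlet(4, 13/5, 10, 4/3, 6)
obs 3: x=1 → posterior Dirichlet(4, 18/5, 10, 4/3, 6)
obs 4: x=2 → posterior Dirichlet(4, 18/5, 11, 4/3, 6)
obs 5: x=2 → posterior Dirichlet(4, 18/5, 12, 4/3, 6)
obs 6: x=4 → posterior Dirichlet(4, 18/5, 12, 4/3, 7)
obs 7: x=2 → posterior Dirichlet(4, 18/5, 13, 4/3, 7)
obs 8: x=1 → posterior Dirichlet(4, 23/5, 13, 4/3, 7)
obs 9: x=2 → posterior Dirichlet(4, 23/5, 14, 4/3, 7)
obs 10: x=0 → posterior Dirichlet(5, 23/5, 14, 4/3, 7)
obs 11: x=2 → posterior Dirichlet(5, 23/5, 15, 4/3, 7)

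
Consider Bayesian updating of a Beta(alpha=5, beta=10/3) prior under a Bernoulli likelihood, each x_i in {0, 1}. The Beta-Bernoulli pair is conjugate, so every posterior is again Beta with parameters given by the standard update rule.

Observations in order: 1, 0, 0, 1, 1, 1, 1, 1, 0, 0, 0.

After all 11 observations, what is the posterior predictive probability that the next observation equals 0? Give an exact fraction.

obs 1: x=1 → posterior Beta(6, 10/3)
obs 2: x=0 → posterior Beta(6, 13/3)
obs 3: x=0 → posterior Beta(6, 16/3)
obs 4: x=1 → posterior Beta(7, 16/3)
obs 5: x=1 → posterior Beta(8, 16/3)
obs 6: x=1 → posterior Beta(9, 16/3)
obs 7: x=1 → posterior Beta(10, 16/3)
obs 8: x=1 → posterior Beta(11, 16/3)
obs 9: x=0 → posterior Beta(11, 19/3)
obs 10: x=0 → posterior Beta(11, 22/3)
obs 11: x=0 → posterior Beta(11, 25/3)

25/58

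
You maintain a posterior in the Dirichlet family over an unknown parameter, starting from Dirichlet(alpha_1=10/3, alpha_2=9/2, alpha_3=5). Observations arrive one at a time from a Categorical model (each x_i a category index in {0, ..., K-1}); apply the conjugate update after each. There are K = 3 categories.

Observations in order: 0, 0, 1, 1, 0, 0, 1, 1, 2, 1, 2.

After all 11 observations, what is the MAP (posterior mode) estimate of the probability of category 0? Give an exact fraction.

38/125

obs 1: x=0 → posterior Dirichlet(13/3, 9/2, 5)
obs 2: x=0 → posterior Dirichlet(16/3, 9/2, 5)
obs 3: x=1 → posterior Dirichlet(16/3, 11/2, 5)
obs 4: x=1 → posterior Dirichlet(16/3, 13/2, 5)
obs 5: x=0 → posterior Dirichlet(19/3, 13/2, 5)
obs 6: x=0 → posterior Dirichlet(22/3, 13/2, 5)
obs 7: x=1 → posterior Dirichlet(22/3, 15/2, 5)
obs 8: x=1 → posterior Dirichlet(22/3, 17/2, 5)
obs 9: x=2 → posterior Dirichlet(22/3, 17/2, 6)
obs 10: x=1 → posterior Dirichlet(22/3, 19/2, 6)
obs 11: x=2 → posterior Dirichlet(22/3, 19/2, 7)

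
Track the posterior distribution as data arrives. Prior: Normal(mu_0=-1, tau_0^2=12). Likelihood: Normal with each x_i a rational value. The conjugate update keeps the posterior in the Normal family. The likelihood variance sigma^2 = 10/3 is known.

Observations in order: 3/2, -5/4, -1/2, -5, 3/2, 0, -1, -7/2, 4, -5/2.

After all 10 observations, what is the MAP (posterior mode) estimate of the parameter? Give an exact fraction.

obs 1: x=3/2 → posterior Normal(22/23, 60/23)
obs 2: x=-5/4 → posterior Normal(-1/82, 60/41)
obs 3: x=-1/2 → posterior Normal(-19/118, 60/59)
obs 4: x=-5 → posterior Normal(-199/154, 60/77)
obs 5: x=3/2 → posterior Normal(-29/38, 12/19)
obs 6: x=0 → posterior Normal(-145/226, 60/113)
obs 7: x=-1 → posterior Normal(-181/262, 60/131)
obs 8: x=-7/2 → posterior Normal(-307/298, 60/149)
obs 9: x=4 → posterior Normal(-163/334, 60/167)
obs 10: x=-5/2 → posterior Normal(-253/370, 12/37)

-253/370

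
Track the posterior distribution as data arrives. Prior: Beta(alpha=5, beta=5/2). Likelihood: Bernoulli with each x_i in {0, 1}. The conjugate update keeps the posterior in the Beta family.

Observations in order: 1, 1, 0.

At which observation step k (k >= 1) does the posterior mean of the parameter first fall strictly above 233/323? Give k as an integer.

k = 2

obs 1: x=1 → posterior Beta(6, 5/2)
obs 2: x=1 → posterior Beta(7, 5/2)
obs 3: x=0 → posterior Beta(7, 7/2)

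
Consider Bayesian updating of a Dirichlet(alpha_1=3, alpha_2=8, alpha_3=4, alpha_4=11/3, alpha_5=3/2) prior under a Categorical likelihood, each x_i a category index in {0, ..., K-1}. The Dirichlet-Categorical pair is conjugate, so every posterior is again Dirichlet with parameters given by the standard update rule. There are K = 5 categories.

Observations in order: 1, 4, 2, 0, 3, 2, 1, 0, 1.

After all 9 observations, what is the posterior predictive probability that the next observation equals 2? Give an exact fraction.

obs 1: x=1 → posterior Dirichlet(3, 9, 4, 11/3, 3/2)
obs 2: x=4 → posterior Dirichlet(3, 9, 4, 11/3, 5/2)
obs 3: x=2 → posterior Dirichlet(3, 9, 5, 11/3, 5/2)
obs 4: x=0 → posterior Dirichlet(4, 9, 5, 11/3, 5/2)
obs 5: x=3 → posterior Dirichlet(4, 9, 5, 14/3, 5/2)
obs 6: x=2 → posterior Dirichlet(4, 9, 6, 14/3, 5/2)
obs 7: x=1 → posterior Dirichlet(4, 10, 6, 14/3, 5/2)
obs 8: x=0 → posterior Dirichlet(5, 10, 6, 14/3, 5/2)
obs 9: x=1 → posterior Dirichlet(5, 11, 6, 14/3, 5/2)

36/175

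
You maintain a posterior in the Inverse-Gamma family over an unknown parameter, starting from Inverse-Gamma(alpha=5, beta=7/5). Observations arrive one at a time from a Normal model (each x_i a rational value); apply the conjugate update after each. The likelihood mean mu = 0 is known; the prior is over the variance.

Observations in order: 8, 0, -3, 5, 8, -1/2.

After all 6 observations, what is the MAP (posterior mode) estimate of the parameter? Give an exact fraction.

3301/360

obs 1: x=8 → posterior Inverse-Gamma(11/2, 167/5)
obs 2: x=0 → posterior Inverse-Gamma(6, 167/5)
obs 3: x=-3 → posterior Inverse-Gamma(13/2, 379/10)
obs 4: x=5 → posterior Inverse-Gamma(7, 252/5)
obs 5: x=8 → posterior Inverse-Gamma(15/2, 412/5)
obs 6: x=-1/2 → posterior Inverse-Gamma(8, 3301/40)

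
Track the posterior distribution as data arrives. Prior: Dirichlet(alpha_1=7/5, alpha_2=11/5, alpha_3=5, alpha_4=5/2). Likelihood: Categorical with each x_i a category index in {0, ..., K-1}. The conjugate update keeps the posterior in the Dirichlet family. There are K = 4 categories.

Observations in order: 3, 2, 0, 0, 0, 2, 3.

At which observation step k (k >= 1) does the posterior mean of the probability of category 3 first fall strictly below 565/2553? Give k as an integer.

k = 5

obs 1: x=3 → posterior Dirichlet(7/5, 11/5, 5, 7/2)
obs 2: x=2 → posterior Dirichlet(7/5, 11/5, 6, 7/2)
obs 3: x=0 → posterior Dirichlet(12/5, 11/5, 6, 7/2)
obs 4: x=0 → posterior Dirichlet(17/5, 11/5, 6, 7/2)
obs 5: x=0 → posterior Dirichlet(22/5, 11/5, 6, 7/2)
obs 6: x=2 → posterior Dirichlet(22/5, 11/5, 7, 7/2)
obs 7: x=3 → posterior Dirichlet(22/5, 11/5, 7, 9/2)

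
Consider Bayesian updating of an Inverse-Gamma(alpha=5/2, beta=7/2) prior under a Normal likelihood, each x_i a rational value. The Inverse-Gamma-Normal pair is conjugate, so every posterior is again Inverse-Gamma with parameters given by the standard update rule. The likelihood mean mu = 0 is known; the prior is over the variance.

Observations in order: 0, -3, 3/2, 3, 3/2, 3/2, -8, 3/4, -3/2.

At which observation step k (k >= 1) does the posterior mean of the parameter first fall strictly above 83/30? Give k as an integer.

obs 1: x=0 → posterior Inverse-Gamma(3, 7/2)
obs 2: x=-3 → posterior Inverse-Gamma(7/2, 8)
obs 3: x=3/2 → posterior Inverse-Gamma(4, 73/8)
obs 4: x=3 → posterior Inverse-Gamma(9/2, 109/8)
obs 5: x=3/2 → posterior Inverse-Gamma(5, 59/4)
obs 6: x=3/2 → posterior Inverse-Gamma(11/2, 127/8)
obs 7: x=-8 → posterior Inverse-Gamma(6, 383/8)
obs 8: x=3/4 → posterior Inverse-Gamma(13/2, 1541/32)
obs 9: x=-3/2 → posterior Inverse-Gamma(7, 1577/32)

k = 2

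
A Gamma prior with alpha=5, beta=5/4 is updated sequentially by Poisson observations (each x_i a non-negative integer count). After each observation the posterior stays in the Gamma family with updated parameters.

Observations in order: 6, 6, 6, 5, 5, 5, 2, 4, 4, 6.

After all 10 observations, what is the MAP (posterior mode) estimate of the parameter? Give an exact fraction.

obs 1: x=6 → posterior Gamma(11, 9/4)
obs 2: x=6 → posterior Gamma(17, 13/4)
obs 3: x=6 → posterior Gamma(23, 17/4)
obs 4: x=5 → posterior Gamma(28, 21/4)
obs 5: x=5 → posterior Gamma(33, 25/4)
obs 6: x=5 → posterior Gamma(38, 29/4)
obs 7: x=2 → posterior Gamma(40, 33/4)
obs 8: x=4 → posterior Gamma(44, 37/4)
obs 9: x=4 → posterior Gamma(48, 41/4)
obs 10: x=6 → posterior Gamma(54, 45/4)

212/45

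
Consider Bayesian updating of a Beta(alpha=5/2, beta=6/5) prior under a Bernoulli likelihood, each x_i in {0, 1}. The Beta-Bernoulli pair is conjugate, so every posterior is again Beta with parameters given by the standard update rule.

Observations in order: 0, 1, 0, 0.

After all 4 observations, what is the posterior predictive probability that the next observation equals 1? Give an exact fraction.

5/11

obs 1: x=0 → posterior Beta(5/2, 11/5)
obs 2: x=1 → posterior Beta(7/2, 11/5)
obs 3: x=0 → posterior Beta(7/2, 16/5)
obs 4: x=0 → posterior Beta(7/2, 21/5)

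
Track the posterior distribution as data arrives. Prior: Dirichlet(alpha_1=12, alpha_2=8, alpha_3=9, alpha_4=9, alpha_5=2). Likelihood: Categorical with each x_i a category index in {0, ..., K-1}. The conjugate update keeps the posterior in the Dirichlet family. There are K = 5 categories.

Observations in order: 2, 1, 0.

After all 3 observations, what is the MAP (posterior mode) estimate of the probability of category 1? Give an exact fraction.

4/19

obs 1: x=2 → posterior Dirichlet(12, 8, 10, 9, 2)
obs 2: x=1 → posterior Dirichlet(12, 9, 10, 9, 2)
obs 3: x=0 → posterior Dirichlet(13, 9, 10, 9, 2)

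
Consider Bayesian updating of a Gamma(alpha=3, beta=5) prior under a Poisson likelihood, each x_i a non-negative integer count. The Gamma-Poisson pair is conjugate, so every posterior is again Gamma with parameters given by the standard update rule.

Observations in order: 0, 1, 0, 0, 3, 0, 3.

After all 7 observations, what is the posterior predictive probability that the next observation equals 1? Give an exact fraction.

619173642240/1792160394037

obs 1: x=0 → posterior Gamma(3, 6)
obs 2: x=1 → posterior Gamma(4, 7)
obs 3: x=0 → posterior Gamma(4, 8)
obs 4: x=0 → posterior Gamma(4, 9)
obs 5: x=3 → posterior Gamma(7, 10)
obs 6: x=0 → posterior Gamma(7, 11)
obs 7: x=3 → posterior Gamma(10, 12)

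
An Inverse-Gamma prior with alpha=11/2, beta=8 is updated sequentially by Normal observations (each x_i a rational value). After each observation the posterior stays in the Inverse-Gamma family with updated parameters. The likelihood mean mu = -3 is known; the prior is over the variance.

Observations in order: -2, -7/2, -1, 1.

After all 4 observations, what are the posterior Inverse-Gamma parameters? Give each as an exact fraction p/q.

obs 1: x=-2 → posterior Inverse-Gamma(6, 17/2)
obs 2: x=-7/2 → posterior Inverse-Gamma(13/2, 69/8)
obs 3: x=-1 → posterior Inverse-Gamma(7, 85/8)
obs 4: x=1 → posterior Inverse-Gamma(15/2, 149/8)

alpha=15/2, beta=149/8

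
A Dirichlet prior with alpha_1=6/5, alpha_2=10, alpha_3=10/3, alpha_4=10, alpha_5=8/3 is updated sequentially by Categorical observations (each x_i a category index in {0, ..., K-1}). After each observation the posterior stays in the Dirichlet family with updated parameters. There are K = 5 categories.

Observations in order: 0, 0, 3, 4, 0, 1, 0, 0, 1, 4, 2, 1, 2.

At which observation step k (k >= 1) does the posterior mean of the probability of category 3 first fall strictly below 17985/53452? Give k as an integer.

obs 1: x=0 → posterior Dirichlet(11/5, 10, 10/3, 10, 8/3)
obs 2: x=0 → posterior Dirichlet(16/5, 10, 10/3, 10, 8/3)
obs 3: x=3 → posterior Dirichlet(16/5, 10, 10/3, 11, 8/3)
obs 4: x=4 → posterior Dirichlet(16/5, 10, 10/3, 11, 11/3)
obs 5: x=0 → posterior Dirichlet(21/5, 10, 10/3, 11, 11/3)
obs 6: x=1 → posterior Dirichlet(21/5, 11, 10/3, 11, 11/3)
obs 7: x=0 → posterior Dirichlet(26/5, 11, 10/3, 11, 11/3)
obs 8: x=0 → posterior Dirichlet(31/5, 11, 10/3, 11, 11/3)
obs 9: x=1 → posterior Dirichlet(31/5, 12, 10/3, 11, 11/3)
obs 10: x=4 → posterior Dirichlet(31/5, 12, 10/3, 11, 14/3)
obs 11: x=2 → posterior Dirichlet(31/5, 12, 13/3, 11, 14/3)
obs 12: x=1 → posterior Dirichlet(31/5, 13, 13/3, 11, 14/3)
obs 13: x=2 → posterior Dirichlet(31/5, 13, 16/3, 11, 14/3)

k = 6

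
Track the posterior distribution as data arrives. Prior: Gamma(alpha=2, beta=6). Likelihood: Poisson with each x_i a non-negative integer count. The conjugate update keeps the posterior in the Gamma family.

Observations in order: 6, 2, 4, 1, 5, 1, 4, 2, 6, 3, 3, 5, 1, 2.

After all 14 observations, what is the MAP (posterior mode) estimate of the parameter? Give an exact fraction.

23/10

obs 1: x=6 → posterior Gamma(8, 7)
obs 2: x=2 → posterior Gamma(10, 8)
obs 3: x=4 → posterior Gamma(14, 9)
obs 4: x=1 → posterior Gamma(15, 10)
obs 5: x=5 → posterior Gamma(20, 11)
obs 6: x=1 → posterior Gamma(21, 12)
obs 7: x=4 → posterior Gamma(25, 13)
obs 8: x=2 → posterior Gamma(27, 14)
obs 9: x=6 → posterior Gamma(33, 15)
obs 10: x=3 → posterior Gamma(36, 16)
obs 11: x=3 → posterior Gamma(39, 17)
obs 12: x=5 → posterior Gamma(44, 18)
obs 13: x=1 → posterior Gamma(45, 19)
obs 14: x=2 → posterior Gamma(47, 20)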